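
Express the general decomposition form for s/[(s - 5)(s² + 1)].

Linear + irreducible quadratic: P/(s - 5) + (Qs + R)/(s² + 1)


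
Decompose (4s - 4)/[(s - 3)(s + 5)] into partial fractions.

At s=3: A = (4·3 - 4)/(3 + 5) = 1. At s=-5: B = (4·(-5) - 4)/(-5 - 3) = 3
Result: 1/(s - 3) + 3/(s + 5)


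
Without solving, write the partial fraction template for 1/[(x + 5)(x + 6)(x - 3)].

Three distinct linear factors: P/(x + 5) + Q/(x + 6) + R/(x - 3)


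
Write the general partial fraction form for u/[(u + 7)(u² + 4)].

Linear + irreducible quadratic: P/(u + 7) + (Qu + R)/(u² + 4)


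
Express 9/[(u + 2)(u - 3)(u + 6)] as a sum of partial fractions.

Using cover-up method: P = -9/20, Q = 1/5, R = 1/4
Result: (-9/20)/(u + 2) + (1/5)/(u - 3) + (1/4)/(u + 6)


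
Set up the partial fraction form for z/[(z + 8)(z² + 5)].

Linear + irreducible quadratic: A/(z + 8) + (Bz + C)/(z² + 5)


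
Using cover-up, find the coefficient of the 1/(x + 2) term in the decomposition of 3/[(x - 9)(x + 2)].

Cover (x + 2), set x=-2: 3/((x - 9) at x=-2) = 3/(-11) = -3/11


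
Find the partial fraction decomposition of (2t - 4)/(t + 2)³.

(2t - 4) = P(t + 2)² + Q(t + 2) + R. At t = -2: R = 2·(-2) - 4 = -8. Coefficients: P = 0, Q = 2
Result: 2/(t + 2)² - 8/(t + 2)³


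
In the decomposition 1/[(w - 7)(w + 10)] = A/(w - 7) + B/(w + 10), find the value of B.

Cover-up at w = -10: B = 1/(-10 - 7) = -1/17


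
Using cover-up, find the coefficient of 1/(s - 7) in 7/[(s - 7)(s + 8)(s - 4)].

Cover (s - 7), set s=7: 7/[(7 + 8)(7 - 4)] = 7/45


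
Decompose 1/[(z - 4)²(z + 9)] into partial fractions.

Cover-up at z=-9: R = 1/(-9 - 4)² = 1/169. Cover-up at z=4: Q = 1/(4 + 9) = 1/13. Comparing z² coeff: P = -R = -1/169
Result: (-1/169)/(z - 4) + (1/13)/(z - 4)² + (1/169)/(z + 9)


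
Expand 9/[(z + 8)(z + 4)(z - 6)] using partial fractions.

Using cover-up method: α = 9/56, β = -9/40, γ = 9/140
Result: (9/56)/(z + 8) - (9/40)/(z + 4) + (9/140)/(z - 6)


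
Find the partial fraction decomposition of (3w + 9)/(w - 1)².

(3w + 9) = P(w - 1) + Q. At w = 1: Q = 3·1 + 9 = 12. Coeff of w: P = 3
Result: 3/(w - 1) + 12/(w - 1)²


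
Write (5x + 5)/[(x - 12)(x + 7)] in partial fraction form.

At x=12: α = (5·12 + 5)/(12 + 7) = 65/19. At x=-7: β = (5·(-7) + 5)/(-7 - 12) = 30/19
Result: (65/19)/(x - 12) + (30/19)/(x + 7)


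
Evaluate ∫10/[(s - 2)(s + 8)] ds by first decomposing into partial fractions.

Decompose: 10/[(s - 2)(s + 8)] = 1/(s - 2) - 1/(s + 8). Integrate each term: ln|(s - 2)| - ln|(s + 8)| + C


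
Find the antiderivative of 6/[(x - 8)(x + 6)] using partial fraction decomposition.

Decompose: 6/[(x - 8)(x + 6)] = (3/7)/(x - 8) - (3/7)/(x + 6). Integrate each term: (3/7) ln|(x - 8)| - (3/7) ln|(x + 6)| + C


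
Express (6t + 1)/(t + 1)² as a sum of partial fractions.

(6t + 1) = P(t + 1) + Q. At t = -1: Q = 6·(-1) + 1 = -5. Coeff of t: P = 6
Result: 6/(t + 1) - 5/(t + 1)²


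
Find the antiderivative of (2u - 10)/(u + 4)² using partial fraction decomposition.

Decompose: P = 2, Q = 2·(-4) - 10 = -18, so (2u - 10)/(u + 4)² = 2/(u + 4) - 18/(u + 4)². Integrate: ∫ P/(u + 4) du = 2 ln|(u + 4)|; ∫ Q/(u + 4)² du = 18/(u + 4). Sum: 2 ln|(u + 4)| + 18/(u + 4) + C


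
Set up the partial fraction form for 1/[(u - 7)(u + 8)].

Distinct linear factors: P/(u - 7) + Q/(u + 8)


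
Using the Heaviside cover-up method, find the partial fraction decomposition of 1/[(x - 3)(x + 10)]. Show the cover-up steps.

Cover (x - 3): set x=3, get A = 1/(3 + 10) = 1/13. Cover (x + 10): set x=-10, get B = 1/(-10 - 3) = -1/13.
Result: (1/13)/(x - 3) - (1/13)/(x + 10)


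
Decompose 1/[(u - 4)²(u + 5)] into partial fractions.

Cover-up at u=-5: R = 1/(-5 - 4)² = 1/81. Cover-up at u=4: Q = 1/(4 + 5) = 1/9. Comparing u² coeff: P = -R = -1/81
Result: (-1/81)/(u - 4) + (1/9)/(u - 4)² + (1/81)/(u + 5)


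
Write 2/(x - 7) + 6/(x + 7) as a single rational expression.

Common denominator (x - 7)(x + 7). Numerator: 2(x + 7) + 6(x - 7) = (2x + 14) + (6x - 42) = 8x - 28
Result: (8x - 28)/[(x - 7)(x + 7)]


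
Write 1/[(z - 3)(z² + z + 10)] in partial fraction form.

Cover-up at z = 3: A = 1/(3² + 1·3 + 10) = 1/22. Then B = -A = -1/22, C = -A·(1 + 3) = -2/11
Result: (1/22)/(z - 3) - ((1/22)z + 2/11)/(z² + z + 10)


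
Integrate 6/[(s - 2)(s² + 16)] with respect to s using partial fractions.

Cover-up at s=2: A = 6/(2²+16) = 3/10. Coeff matching: B = -3/10, C = -3/5. Decomposition: (3/10)/(s - 2) - ((3/10)s + 3/5)/(s² + 16). Integrate: linear → ln, quadratic → (1/2)ln + arctan: (3/10) ln|(s - 2)| - (3/20) ln(s² + 16) - (3/20) arctan(s/4) + C


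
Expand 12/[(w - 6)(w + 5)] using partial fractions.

12/(w - 6)(w + 5) = α/(w - 6) + β/(w + 5). α = 12/(6 + 5) = 12/11, β = 12/(-5 - 6) = -12/11
Result: (12/11)/(w - 6) - (12/11)/(w + 5)


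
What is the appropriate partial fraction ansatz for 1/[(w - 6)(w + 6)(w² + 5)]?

Two linear + quadratic: A/(w - 6) + B/(w + 6) + (Cw + D)/(w² + 5)


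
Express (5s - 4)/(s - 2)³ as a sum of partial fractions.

(5s - 4) = A(s - 2)² + B(s - 2) + C. At s = 2: C = 5·2 - 4 = 6. Coefficients: A = 0, B = 5
Result: 5/(s - 2)² + 6/(s - 2)³


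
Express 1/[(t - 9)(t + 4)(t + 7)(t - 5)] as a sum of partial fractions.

Using Heaviside cover-up: (1/832)/(t - 9) + (1/351)/(t + 4) - (1/576)/(t + 7) - (1/432)/(t - 5)


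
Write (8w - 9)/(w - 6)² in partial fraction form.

(8w - 9) = A(w - 6) + B. At w = 6: B = 8·6 - 9 = 39. Coeff of w: A = 8
Result: 8/(w - 6) + 39/(w - 6)²


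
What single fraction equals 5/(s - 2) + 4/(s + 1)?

Common denominator (s - 2)(s + 1). Numerator: 5(s + 1) + 4(s - 2) = (5s + 5) + (4s - 8) = 9s - 3
Result: (9s - 3)/[(s - 2)(s + 1)]


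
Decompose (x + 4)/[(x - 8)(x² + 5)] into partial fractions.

At x=8: A = (1·8 + 4)/(8² + 5) = 4/23. B = -A = -4/23, C = 1 - 8·A = -9/23
Result: (4/23)/(x - 8) - ((4/23)x + 9/23)/(x² + 5)


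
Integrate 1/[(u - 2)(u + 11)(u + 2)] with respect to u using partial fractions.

Cover-up: A = 1/52, B = 1/117, C = -1/36. Decomposition: (1/52)/(u - 2) + (1/117)/(u + 11) - (1/36)/(u + 2). Integrate each term: (1/52) ln|(u - 2)| + (1/117) ln|(u + 11)| - (1/36) ln|(u + 2)| + C


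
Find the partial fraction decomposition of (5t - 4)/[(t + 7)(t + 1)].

At t=-7: A = (5·(-7) - 4)/(-7 + 1) = 13/2. At t=-1: B = (5·(-1) - 4)/(-1 + 7) = -3/2
Result: (13/2)/(t + 7) - (3/2)/(t + 1)


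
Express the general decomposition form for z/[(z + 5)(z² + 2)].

Linear + irreducible quadratic: α/(z + 5) + (βz + γ)/(z² + 2)


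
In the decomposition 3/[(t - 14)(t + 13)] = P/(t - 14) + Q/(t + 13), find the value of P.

Cover-up at t = 14: P = 3/(14 + 13) = 3/27 = 1/9


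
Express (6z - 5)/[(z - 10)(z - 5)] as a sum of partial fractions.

At z=10: P = (6·10 - 5)/(10 - 5) = 11. At z=5: Q = (6·5 - 5)/(5 - 10) = -5
Result: 11/(z - 10) - 5/(z - 5)


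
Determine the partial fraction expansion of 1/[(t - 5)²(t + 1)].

Cover-up at t=-1: C = 1/(-1 - 5)² = 1/36. Cover-up at t=5: B = 1/(5 + 1) = 1/6. Comparing t² coeff: A = -C = -1/36
Result: (-1/36)/(t - 5) + (1/6)/(t - 5)² + (1/36)/(t + 1)


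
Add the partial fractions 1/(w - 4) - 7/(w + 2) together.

Common denominator (w - 4)(w + 2). Numerator: 1(w + 2) - 7(w - 4) = (w + 2) - (7w - 28) = -6w + 30
Result: (-6w + 30)/[(w - 4)(w + 2)]


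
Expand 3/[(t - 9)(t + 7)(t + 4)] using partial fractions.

Using cover-up method: P = 3/208, Q = 1/16, R = -1/13
Result: (3/208)/(t - 9) + (1/16)/(t + 7) - (1/13)/(t + 4)


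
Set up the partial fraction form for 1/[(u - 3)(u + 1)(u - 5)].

Three distinct linear factors: α/(u - 3) + β/(u + 1) + γ/(u - 5)


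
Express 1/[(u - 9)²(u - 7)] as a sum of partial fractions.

Cover-up at u=7: C = 1/(7 - 9)² = 1/4. Cover-up at u=9: B = 1/(9 - 7) = 1/2. Comparing u² coeff: A = -C = -1/4
Result: (-1/4)/(u - 9) + (1/2)/(u - 9)² + (1/4)/(u - 7)


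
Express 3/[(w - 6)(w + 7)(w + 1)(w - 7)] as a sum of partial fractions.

Using Heaviside cover-up: (-3/91)/(w - 6) - (1/364)/(w + 7) + (1/112)/(w + 1) + (3/112)/(w - 7)


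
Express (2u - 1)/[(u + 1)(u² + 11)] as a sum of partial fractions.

At u=-1: P = (2·(-1) - 1)/((-1)² + 11) = -1/4. Q = -P = 1/4, R = 2 - (-1)·P = 7/4
Result: (-1/4)/(u + 1) + ((1/4)u + 7/4)/(u² + 11)


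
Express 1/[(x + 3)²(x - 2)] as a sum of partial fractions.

Cover-up at x=2: C = 1/(2 + 3)² = 1/25. Cover-up at x=-3: B = 1/(-3 - 2) = -1/5. Comparing x² coeff: A = -C = -1/25
Result: (-1/25)/(x + 3) - (1/5)/(x + 3)² + (1/25)/(x - 2)


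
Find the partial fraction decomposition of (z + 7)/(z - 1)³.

(z + 7) = α(z - 1)² + β(z - 1) + γ. At z = 1: γ = 1·1 + 7 = 8. Coefficients: α = 0, β = 1
Result: 1/(z - 1)² + 8/(z - 1)³


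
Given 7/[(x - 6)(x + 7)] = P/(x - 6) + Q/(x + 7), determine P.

Cover-up at x = 6: P = 7/(6 + 7) = 7/13


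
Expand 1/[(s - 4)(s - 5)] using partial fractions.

1/(s - 4)(s - 5) = α/(s - 4) + β/(s - 5). α = 1/(4 - 5) = -1, β = 1/(5 - 4) = 1
Result: -1/(s - 4) + 1/(s - 5)


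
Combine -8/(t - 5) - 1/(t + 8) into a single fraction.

Common denominator (t - 5)(t + 8). Numerator: -8(t + 8) - 1(t - 5) = (-8t - 64) - (t - 5) = -9t - 59
Result: (-9t - 59)/[(t - 5)(t + 8)]


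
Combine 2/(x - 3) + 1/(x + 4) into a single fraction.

Common denominator (x - 3)(x + 4). Numerator: 2(x + 4) + 1(x - 3) = (2x + 8) + (x - 3) = 3x + 5
Result: (3x + 5)/[(x - 3)(x + 4)]


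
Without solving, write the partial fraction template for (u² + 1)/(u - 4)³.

Repeated linear factor (power 3): P/(u - 4) + Q/(u - 4)² + R/(u - 4)³


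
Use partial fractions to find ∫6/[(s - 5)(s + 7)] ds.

Decompose: 6/[(s - 5)(s + 7)] = (1/2)/(s - 5) - (1/2)/(s + 7). Integrate each term: (1/2) ln|(s - 5)| - (1/2) ln|(s + 7)| + C


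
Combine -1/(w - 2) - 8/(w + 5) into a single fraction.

Common denominator (w - 2)(w + 5). Numerator: -1(w + 5) - 8(w - 2) = (-w - 5) - (8w - 16) = -9w + 11
Result: (-9w + 11)/[(w - 2)(w + 5)]


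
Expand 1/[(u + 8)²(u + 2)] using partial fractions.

Cover-up at u=-2: R = 1/(-2 + 8)² = 1/36. Cover-up at u=-8: Q = 1/(-8 + 2) = -1/6. Comparing u² coeff: P = -R = -1/36
Result: (-1/36)/(u + 8) - (1/6)/(u + 8)² + (1/36)/(u + 2)


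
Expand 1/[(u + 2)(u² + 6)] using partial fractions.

Cover-up at u = -2: α = 1/((-2)² + 6) = 1/10. Then β = -α = -1/10, γ = -α·(0 - 2) = 1/5
Result: (1/10)/(u + 2) - ((1/10)u - 1/5)/(u² + 6)


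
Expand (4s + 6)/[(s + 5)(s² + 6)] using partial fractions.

At s=-5: A = (4·(-5) + 6)/((-5)² + 6) = -14/31. B = -A = 14/31, C = 4 - (-5)·A = 54/31
Result: (-14/31)/(s + 5) + ((14/31)s + 54/31)/(s² + 6)


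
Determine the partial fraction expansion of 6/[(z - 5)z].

6/(z - 5)z = P/(z - 5) + Q/z. P = 6/(5 - 0) = 6/5, Q = 6/(0 - 5) = -6/5
Result: (6/5)/(z - 5) - (6/5)/z


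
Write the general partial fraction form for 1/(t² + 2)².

Repeated quadratic factor: (αt + β)/(t² + 2) + (γt + δ)/(t² + 2)²


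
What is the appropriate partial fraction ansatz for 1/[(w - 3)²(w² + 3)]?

Repeated linear + quadratic: A/(w - 3) + B/(w - 3)² + (Cw + D)/(w² + 3)


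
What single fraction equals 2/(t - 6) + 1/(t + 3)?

Common denominator (t - 6)(t + 3). Numerator: 2(t + 3) + 1(t - 6) = (2t + 6) + (t - 6) = 3t
Result: (3t)/[(t - 6)(t + 3)]


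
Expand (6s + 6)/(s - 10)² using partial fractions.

(6s + 6) = P(s - 10) + Q. At s = 10: Q = 6·10 + 6 = 66. Coeff of s: P = 6
Result: 6/(s - 10) + 66/(s - 10)²


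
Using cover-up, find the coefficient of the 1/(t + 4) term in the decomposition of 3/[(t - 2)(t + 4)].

Cover (t + 4), set t=-4: 3/((t - 2) at t=-4) = 3/(-6) = -1/2


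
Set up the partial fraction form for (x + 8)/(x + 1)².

Repeated linear factor: P/(x + 1) + Q/(x + 1)²


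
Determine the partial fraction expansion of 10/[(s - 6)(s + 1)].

10/(s - 6)(s + 1) = A/(s - 6) + B/(s + 1). A = 10/(6 + 1) = 10/7, B = 10/(-1 - 6) = -10/7
Result: (10/7)/(s - 6) - (10/7)/(s + 1)


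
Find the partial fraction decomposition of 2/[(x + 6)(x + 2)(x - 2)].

Using cover-up method: α = 1/16, β = -1/8, γ = 1/16
Result: (1/16)/(x + 6) - (1/8)/(x + 2) + (1/16)/(x - 2)


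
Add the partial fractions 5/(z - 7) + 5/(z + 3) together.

Common denominator (z - 7)(z + 3). Numerator: 5(z + 3) + 5(z - 7) = (5z + 15) + (5z - 35) = 10z - 20
Result: (10z - 20)/[(z - 7)(z + 3)]


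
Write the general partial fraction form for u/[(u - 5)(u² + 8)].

Linear + irreducible quadratic: A/(u - 5) + (Bu + C)/(u² + 8)


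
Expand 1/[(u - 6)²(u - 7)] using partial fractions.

Cover-up at u=7: C = 1/(7 - 6)² = 1. Cover-up at u=6: B = 1/(6 - 7) = -1. Comparing u² coeff: A = -C = -1
Result: -1/(u - 6) - 1/(u - 6)² + 1/(u - 7)


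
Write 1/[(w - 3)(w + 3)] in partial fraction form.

1/(w - 3)(w + 3) = P/(w - 3) + Q/(w + 3). P = 1/(3 + 3) = 1/6, Q = 1/(-3 - 3) = -1/6
Result: (1/6)/(w - 3) - (1/6)/(w + 3)


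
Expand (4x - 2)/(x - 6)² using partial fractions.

(4x - 2) = A(x - 6) + B. At x = 6: B = 4·6 - 2 = 22. Coeff of x: A = 4
Result: 4/(x - 6) + 22/(x - 6)²


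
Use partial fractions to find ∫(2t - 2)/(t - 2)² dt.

Decompose: A = 2, B = 2·2 - 2 = 2, so (2t - 2)/(t - 2)² = 2/(t - 2) + 2/(t - 2)². Integrate: ∫ A/(t - 2) dt = 2 ln|(t - 2)|; ∫ B/(t - 2)² dt = -2/(t - 2). Sum: 2 ln|(t - 2)| - 2/(t - 2) + C


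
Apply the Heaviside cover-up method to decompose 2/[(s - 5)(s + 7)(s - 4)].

Cover (s - 5), s=5: α = 2/[(5 + 7)(5 - 4)] = 1/6. Cover (s + 7), s=-7: β = 2/[(-7 - 5)(-7 - 4)] = 1/66. Cover (s - 4), s=4: γ = 2/[(4 - 5)(4 + 7)] = -2/11.
Result: (1/6)/(s - 5) + (1/66)/(s + 7) - (2/11)/(s - 4)


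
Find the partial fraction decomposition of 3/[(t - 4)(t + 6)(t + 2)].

Using cover-up method: α = 1/20, β = 3/40, γ = -1/8
Result: (1/20)/(t - 4) + (3/40)/(t + 6) - (1/8)/(t + 2)


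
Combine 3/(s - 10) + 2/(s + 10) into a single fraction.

Common denominator (s - 10)(s + 10). Numerator: 3(s + 10) + 2(s - 10) = (3s + 30) + (2s - 20) = 5s + 10
Result: (5s + 10)/[(s - 10)(s + 10)]


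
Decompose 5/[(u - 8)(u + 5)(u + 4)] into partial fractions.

Using cover-up method: A = 5/156, B = 5/13, C = -5/12
Result: (5/156)/(u - 8) + (5/13)/(u + 5) - (5/12)/(u + 4)


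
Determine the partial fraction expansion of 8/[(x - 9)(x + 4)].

8/(x - 9)(x + 4) = α/(x - 9) + β/(x + 4). α = 8/(9 + 4) = 8/13, β = 8/(-4 - 9) = -8/13
Result: (8/13)/(x - 9) - (8/13)/(x + 4)


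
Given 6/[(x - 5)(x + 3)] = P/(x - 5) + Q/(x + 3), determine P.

Cover-up at x = 5: P = 6/(5 + 3) = 6/8 = 3/4


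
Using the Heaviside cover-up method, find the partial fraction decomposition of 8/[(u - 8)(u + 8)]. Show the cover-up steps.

Cover (u - 8): set u=8, get P = 8/(8 + 8) = 1/2. Cover (u + 8): set u=-8, get Q = 8/(-8 - 8) = -1/2.
Result: (1/2)/(u - 8) - (1/2)/(u + 8)


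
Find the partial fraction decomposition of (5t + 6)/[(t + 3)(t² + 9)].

At t=-3: α = (5·(-3) + 6)/((-3)² + 9) = -1/2. β = -α = 1/2, γ = 5 - (-3)·α = 7/2
Result: (-1/2)/(t + 3) + ((1/2)t + 7/2)/(t² + 9)


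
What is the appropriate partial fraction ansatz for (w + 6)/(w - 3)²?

Repeated linear factor: P/(w - 3) + Q/(w - 3)²


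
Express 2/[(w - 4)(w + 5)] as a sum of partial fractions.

2/(w - 4)(w + 5) = A/(w - 4) + B/(w + 5). A = 2/(4 + 5) = 2/9, B = 2/(-5 - 4) = -2/9
Result: (2/9)/(w - 4) - (2/9)/(w + 5)


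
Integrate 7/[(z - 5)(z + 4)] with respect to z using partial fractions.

Decompose: 7/[(z - 5)(z + 4)] = (7/9)/(z - 5) - (7/9)/(z + 4). Integrate each term: (7/9) ln|(z - 5)| - (7/9) ln|(z + 4)| + C


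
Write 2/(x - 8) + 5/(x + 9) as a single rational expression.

Common denominator (x - 8)(x + 9). Numerator: 2(x + 9) + 5(x - 8) = (2x + 18) + (5x - 40) = 7x - 22
Result: (7x - 22)/[(x - 8)(x + 9)]


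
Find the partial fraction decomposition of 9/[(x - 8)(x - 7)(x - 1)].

Using cover-up method: α = 9/7, β = -3/2, γ = 3/14
Result: (9/7)/(x - 8) - (3/2)/(x - 7) + (3/14)/(x - 1)


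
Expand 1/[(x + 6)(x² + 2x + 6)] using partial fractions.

Cover-up at x = -6: A = 1/((-6)² + 2·(-6) + 6) = 1/30. Then B = -A = -1/30, C = -A·(2 - 6) = 2/15
Result: (1/30)/(x + 6) - ((1/30)x - 2/15)/(x² + 2x + 6)


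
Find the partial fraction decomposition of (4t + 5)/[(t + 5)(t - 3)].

At t=-5: α = (4·(-5) + 5)/(-5 - 3) = 15/8. At t=3: β = (4·3 + 5)/(3 + 5) = 17/8
Result: (15/8)/(t + 5) + (17/8)/(t - 3)


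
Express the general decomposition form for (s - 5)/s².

Repeated linear factor: P/s + Q/s²


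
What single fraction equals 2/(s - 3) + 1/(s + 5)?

Common denominator (s - 3)(s + 5). Numerator: 2(s + 5) + 1(s - 3) = (2s + 10) + (s - 3) = 3s + 7
Result: (3s + 7)/[(s - 3)(s + 5)]


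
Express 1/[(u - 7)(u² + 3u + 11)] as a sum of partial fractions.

Cover-up at u = 7: α = 1/(7² + 3·7 + 11) = 1/81. Then β = -α = -1/81, γ = -α·(3 + 7) = -10/81
Result: (1/81)/(u - 7) - ((1/81)u + 10/81)/(u² + 3u + 11)


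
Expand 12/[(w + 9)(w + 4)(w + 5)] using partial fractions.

Using cover-up method: A = 3/5, B = 12/5, C = -3
Result: (3/5)/(w + 9) + (12/5)/(w + 4) - 3/(w + 5)


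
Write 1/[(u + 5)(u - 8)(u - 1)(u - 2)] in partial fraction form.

Using Heaviside cover-up: (-1/546)/(u + 5) + (1/546)/(u - 8) + (1/42)/(u - 1) - (1/42)/(u - 2)


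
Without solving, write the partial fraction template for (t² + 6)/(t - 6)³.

Repeated linear factor (power 3): A/(t - 6) + B/(t - 6)² + C/(t - 6)³


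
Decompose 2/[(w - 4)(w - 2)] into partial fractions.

2/(w - 4)(w - 2) = α/(w - 4) + β/(w - 2). α = 2/(4 - 2) = 1, β = 2/(2 - 4) = -1
Result: 1/(w - 4) - 1/(w - 2)


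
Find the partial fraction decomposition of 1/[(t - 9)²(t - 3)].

Cover-up at t=3: R = 1/(3 - 9)² = 1/36. Cover-up at t=9: Q = 1/(9 - 3) = 1/6. Comparing t² coeff: P = -R = -1/36
Result: (-1/36)/(t - 9) + (1/6)/(t - 9)² + (1/36)/(t - 3)


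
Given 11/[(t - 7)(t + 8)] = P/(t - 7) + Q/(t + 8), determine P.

Cover-up at t = 7: P = 11/(7 + 8) = 11/15


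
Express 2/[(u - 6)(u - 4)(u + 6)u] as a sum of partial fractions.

Using Heaviside cover-up: (1/72)/(u - 6) - (1/40)/(u - 4) - (1/360)/(u + 6) + (1/72)/u


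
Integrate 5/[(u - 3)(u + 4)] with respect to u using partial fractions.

Decompose: 5/[(u - 3)(u + 4)] = (5/7)/(u - 3) - (5/7)/(u + 4). Integrate each term: (5/7) ln|(u - 3)| - (5/7) ln|(u + 4)| + C


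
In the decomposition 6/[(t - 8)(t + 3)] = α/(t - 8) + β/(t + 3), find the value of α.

Cover-up at t = 8: α = 6/(8 + 3) = 6/11


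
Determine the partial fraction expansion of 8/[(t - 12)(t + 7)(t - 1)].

Using cover-up method: P = 8/209, Q = 1/19, R = -1/11
Result: (8/209)/(t - 12) + (1/19)/(t + 7) - (1/11)/(t - 1)


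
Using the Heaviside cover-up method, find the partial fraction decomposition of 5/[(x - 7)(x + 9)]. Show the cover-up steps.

Cover (x - 7): set x=7, get α = 5/(7 + 9) = 5/16. Cover (x + 9): set x=-9, get β = 5/(-9 - 7) = -5/16.
Result: (5/16)/(x - 7) - (5/16)/(x + 9)


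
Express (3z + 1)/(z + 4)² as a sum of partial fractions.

(3z + 1) = A(z + 4) + B. At z = -4: B = 3·(-4) + 1 = -11. Coeff of z: A = 3
Result: 3/(z + 4) - 11/(z + 4)²


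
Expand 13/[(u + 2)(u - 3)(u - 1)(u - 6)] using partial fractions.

Using Heaviside cover-up: (-13/120)/(u + 2) - (13/30)/(u - 3) + (13/30)/(u - 1) + (13/120)/(u - 6)


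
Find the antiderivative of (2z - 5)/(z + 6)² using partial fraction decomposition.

Decompose: α = 2, β = 2·(-6) - 5 = -17, so (2z - 5)/(z + 6)² = 2/(z + 6) - 17/(z + 6)². Integrate: ∫ α/(z + 6) dz = 2 ln|(z + 6)|; ∫ β/(z + 6)² dz = 17/(z + 6). Sum: 2 ln|(z + 6)| + 17/(z + 6) + C


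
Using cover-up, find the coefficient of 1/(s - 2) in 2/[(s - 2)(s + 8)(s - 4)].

Cover (s - 2), set s=2: 2/[(2 + 8)(2 - 4)] = -1/10


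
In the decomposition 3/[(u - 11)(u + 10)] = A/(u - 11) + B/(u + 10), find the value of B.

Cover-up at u = -10: B = 3/(-10 - 11) = -3/21 = -1/7


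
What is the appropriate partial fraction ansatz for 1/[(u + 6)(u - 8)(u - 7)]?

Three distinct linear factors: α/(u + 6) + β/(u - 8) + γ/(u - 7)


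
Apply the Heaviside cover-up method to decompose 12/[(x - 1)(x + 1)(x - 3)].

Cover (x - 1), x=1: A = 12/[(1 + 1)(1 - 3)] = -3. Cover (x + 1), x=-1: B = 12/[(-1 - 1)(-1 - 3)] = 3/2. Cover (x - 3), x=3: C = 12/[(3 - 1)(3 + 1)] = 3/2.
Result: -3/(x - 1) + (3/2)/(x + 1) + (3/2)/(x - 3)


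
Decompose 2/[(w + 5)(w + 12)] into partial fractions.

2/(w + 5)(w + 12) = α/(w + 5) + β/(w + 12). α = 2/(-5 + 12) = 2/7, β = 2/(-12 + 5) = -2/7
Result: (2/7)/(w + 5) - (2/7)/(w + 12)


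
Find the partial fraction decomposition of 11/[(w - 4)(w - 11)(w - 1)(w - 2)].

Using Heaviside cover-up: (-11/42)/(w - 4) + (11/630)/(w - 11) - (11/30)/(w - 1) + (11/18)/(w - 2)


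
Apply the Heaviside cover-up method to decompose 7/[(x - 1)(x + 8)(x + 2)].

Cover (x - 1), x=1: A = 7/[(1 + 8)(1 + 2)] = 7/27. Cover (x + 8), x=-8: B = 7/[(-8 - 1)(-8 + 2)] = 7/54. Cover (x + 2), x=-2: C = 7/[(-2 - 1)(-2 + 8)] = -7/18.
Result: (7/27)/(x - 1) + (7/54)/(x + 8) - (7/18)/(x + 2)


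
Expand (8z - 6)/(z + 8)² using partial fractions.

(8z - 6) = P(z + 8) + Q. At z = -8: Q = 8·(-8) - 6 = -70. Coeff of z: P = 8
Result: 8/(z + 8) - 70/(z + 8)²


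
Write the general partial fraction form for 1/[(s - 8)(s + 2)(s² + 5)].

Two linear + quadratic: P/(s - 8) + Q/(s + 2) + (Rs + S)/(s² + 5)


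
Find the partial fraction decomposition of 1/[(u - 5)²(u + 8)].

Cover-up at u=-8: γ = 1/(-8 - 5)² = 1/169. Cover-up at u=5: β = 1/(5 + 8) = 1/13. Comparing u² coeff: α = -γ = -1/169
Result: (-1/169)/(u - 5) + (1/13)/(u - 5)² + (1/169)/(u + 8)


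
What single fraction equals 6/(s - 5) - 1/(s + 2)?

Common denominator (s - 5)(s + 2). Numerator: 6(s + 2) - 1(s - 5) = (6s + 12) - (s - 5) = 5s + 17
Result: (5s + 17)/[(s - 5)(s + 2)]


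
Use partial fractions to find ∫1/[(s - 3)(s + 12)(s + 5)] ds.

Cover-up: A = 1/120, B = 1/105, C = -1/56. Decomposition: (1/120)/(s - 3) + (1/105)/(s + 12) - (1/56)/(s + 5). Integrate each term: (1/120) ln|(s - 3)| + (1/105) ln|(s + 12)| - (1/56) ln|(s + 5)| + C


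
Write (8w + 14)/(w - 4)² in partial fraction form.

(8w + 14) = A(w - 4) + B. At w = 4: B = 8·4 + 14 = 46. Coeff of w: A = 8
Result: 8/(w - 4) + 46/(w - 4)²


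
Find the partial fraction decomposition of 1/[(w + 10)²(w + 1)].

Cover-up at w=-1: R = 1/(-1 + 10)² = 1/81. Cover-up at w=-10: Q = 1/(-10 + 1) = -1/9. Comparing w² coeff: P = -R = -1/81
Result: (-1/81)/(w + 10) - (1/9)/(w + 10)² + (1/81)/(w + 1)


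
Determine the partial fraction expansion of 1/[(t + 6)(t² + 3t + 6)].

Cover-up at t = -6: α = 1/((-6)² + 3·(-6) + 6) = 1/24. Then β = -α = -1/24, γ = -α·(3 - 6) = 1/8
Result: (1/24)/(t + 6) - ((1/24)t - 1/8)/(t² + 3t + 6)


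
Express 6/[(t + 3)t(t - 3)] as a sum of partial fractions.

Using cover-up method: P = 1/3, Q = -2/3, R = 1/3
Result: (1/3)/(t + 3) - (2/3)/t + (1/3)/(t - 3)


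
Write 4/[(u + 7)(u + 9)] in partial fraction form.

4/(u + 7)(u + 9) = P/(u + 7) + Q/(u + 9). P = 4/(-7 + 9) = 2, Q = 4/(-9 + 7) = -2
Result: 2/(u + 7) - 2/(u + 9)


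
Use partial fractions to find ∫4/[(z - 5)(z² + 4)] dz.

Cover-up at z=5: P = 4/(5²+4) = 4/29. Coeff matching: Q = -4/29, R = -20/29. Decomposition: (4/29)/(z - 5) - ((4/29)z + 20/29)/(z² + 4). Integrate: linear → ln, quadratic → (1/2)ln + arctan: (4/29) ln|(z - 5)| - (2/29) ln(z² + 4) - (10/29) arctan(z/2) + C


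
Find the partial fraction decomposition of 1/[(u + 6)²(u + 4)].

Cover-up at u=-4: R = 1/(-4 + 6)² = 1/4. Cover-up at u=-6: Q = 1/(-6 + 4) = -1/2. Comparing u² coeff: P = -R = -1/4
Result: (-1/4)/(u + 6) - (1/2)/(u + 6)² + (1/4)/(u + 4)


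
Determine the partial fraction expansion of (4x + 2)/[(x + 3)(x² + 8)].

At x=-3: α = (4·(-3) + 2)/((-3)² + 8) = -10/17. β = -α = 10/17, γ = 4 - (-3)·α = 38/17
Result: (-10/17)/(x + 3) + ((10/17)x + 38/17)/(x² + 8)


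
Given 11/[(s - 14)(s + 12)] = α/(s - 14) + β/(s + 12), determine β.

Cover-up at s = -12: β = 11/(-12 - 14) = -11/26


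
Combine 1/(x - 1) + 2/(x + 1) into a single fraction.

Common denominator (x - 1)(x + 1). Numerator: 1(x + 1) + 2(x - 1) = (x + 1) + (2x - 2) = 3x - 1
Result: (3x - 1)/[(x - 1)(x + 1)]


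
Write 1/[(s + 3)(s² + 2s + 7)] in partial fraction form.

Cover-up at s = -3: α = 1/((-3)² + 2·(-3) + 7) = 1/10. Then β = -α = -1/10, γ = -α·(2 - 3) = 1/10
Result: (1/10)/(s + 3) - ((1/10)s - 1/10)/(s² + 2s + 7)


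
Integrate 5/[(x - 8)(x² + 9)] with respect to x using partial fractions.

Cover-up at x=8: α = 5/(8²+9) = 5/73. Coeff matching: β = -5/73, γ = -40/73. Decomposition: (5/73)/(x - 8) - ((5/73)x + 40/73)/(x² + 9). Integrate: linear → ln, quadratic → (1/2)ln + arctan: (5/73) ln|(x - 8)| - (5/146) ln(x² + 9) - (40/219) arctan(x/3) + C


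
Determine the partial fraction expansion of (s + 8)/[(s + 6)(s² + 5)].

At s=-6: P = (1·(-6) + 8)/((-6)² + 5) = 2/41. Q = -P = -2/41, R = 1 - (-6)·P = 53/41
Result: (2/41)/(s + 6) - ((2/41)s - 53/41)/(s² + 5)


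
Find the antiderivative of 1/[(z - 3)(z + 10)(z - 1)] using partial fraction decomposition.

Cover-up: α = 1/26, β = 1/143, γ = -1/22. Decomposition: (1/26)/(z - 3) + (1/143)/(z + 10) - (1/22)/(z - 1). Integrate each term: (1/26) ln|(z - 3)| + (1/143) ln|(z + 10)| - (1/22) ln|(z - 1)| + C


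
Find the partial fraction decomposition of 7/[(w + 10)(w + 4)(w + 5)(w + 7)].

Using Heaviside cover-up: (-7/90)/(w + 10) + (7/18)/(w + 4) - (7/10)/(w + 5) + (7/18)/(w + 7)


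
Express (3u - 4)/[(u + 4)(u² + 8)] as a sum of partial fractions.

At u=-4: P = (3·(-4) - 4)/((-4)² + 8) = -2/3. Q = -P = 2/3, R = 3 - (-4)·P = 1/3
Result: (-2/3)/(u + 4) + ((2/3)u + 1/3)/(u² + 8)


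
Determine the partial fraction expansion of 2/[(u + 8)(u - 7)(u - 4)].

Using cover-up method: α = 1/90, β = 2/45, γ = -1/18
Result: (1/90)/(u + 8) + (2/45)/(u - 7) - (1/18)/(u - 4)


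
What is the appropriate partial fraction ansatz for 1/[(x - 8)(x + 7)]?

Distinct linear factors: α/(x - 8) + β/(x + 7)


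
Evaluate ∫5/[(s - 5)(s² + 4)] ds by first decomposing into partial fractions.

Cover-up at s=5: A = 5/(5²+4) = 5/29. Coeff matching: B = -5/29, C = -25/29. Decomposition: (5/29)/(s - 5) - ((5/29)s + 25/29)/(s² + 4). Integrate: linear → ln, quadratic → (1/2)ln + arctan: (5/29) ln|(s - 5)| - (5/58) ln(s² + 4) - (25/58) arctan(s/2) + C


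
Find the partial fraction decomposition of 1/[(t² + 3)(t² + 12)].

Coefficient matching gives P = R = 0, Q = 1/(12-3) = 1/9, S = -Q = -1/9
Result: (1/9)/(t² + 3) - (1/9)/(t² + 12)


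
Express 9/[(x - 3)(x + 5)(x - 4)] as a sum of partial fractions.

Using cover-up method: A = -9/8, B = 1/8, C = 1
Result: (-9/8)/(x - 3) + (1/8)/(x + 5) + 1/(x - 4)


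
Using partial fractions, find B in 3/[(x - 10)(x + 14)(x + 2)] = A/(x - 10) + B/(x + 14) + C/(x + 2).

Cover-up at x = -14: B = 3/[(-14 - 10)(-14 + 2)] = 3/[(-24)(-12)] = 3/288 = 1/96


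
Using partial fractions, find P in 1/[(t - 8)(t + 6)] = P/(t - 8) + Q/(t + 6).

Cover-up at t = 8: P = 1/(8 + 6) = 1/14


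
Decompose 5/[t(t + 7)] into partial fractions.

5/t(t + 7) = α/t + β/(t + 7). α = 5/(0 + 7) = 5/7, β = 5/(-7 - 0) = -5/7
Result: (5/7)/t - (5/7)/(t + 7)


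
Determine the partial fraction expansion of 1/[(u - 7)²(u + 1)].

Cover-up at u=-1: γ = 1/(-1 - 7)² = 1/64. Cover-up at u=7: β = 1/(7 + 1) = 1/8. Comparing u² coeff: α = -γ = -1/64
Result: (-1/64)/(u - 7) + (1/8)/(u - 7)² + (1/64)/(u + 1)


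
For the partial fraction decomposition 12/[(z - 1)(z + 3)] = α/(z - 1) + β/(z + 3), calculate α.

Cover-up at z = 1: α = 12/(1 + 3) = 12/4 = 3


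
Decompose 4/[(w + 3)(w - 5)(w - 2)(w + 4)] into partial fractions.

Using Heaviside cover-up: (1/10)/(w + 3) + (1/54)/(w - 5) - (2/45)/(w - 2) - (2/27)/(w + 4)


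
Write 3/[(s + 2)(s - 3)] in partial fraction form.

3/(s + 2)(s - 3) = A/(s + 2) + B/(s - 3). A = 3/(-2 - 3) = -3/5, B = 3/(3 + 2) = 3/5
Result: (-3/5)/(s + 2) + (3/5)/(s - 3)


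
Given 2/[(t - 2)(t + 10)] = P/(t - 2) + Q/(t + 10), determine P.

Cover-up at t = 2: P = 2/(2 + 10) = 2/12 = 1/6


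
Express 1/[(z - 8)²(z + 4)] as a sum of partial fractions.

Cover-up at z=-4: C = 1/(-4 - 8)² = 1/144. Cover-up at z=8: B = 1/(8 + 4) = 1/12. Comparing z² coeff: A = -C = -1/144
Result: (-1/144)/(z - 8) + (1/12)/(z - 8)² + (1/144)/(z + 4)


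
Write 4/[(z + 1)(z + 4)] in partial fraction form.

4/(z + 1)(z + 4) = A/(z + 1) + B/(z + 4). A = 4/(-1 + 4) = 4/3, B = 4/(-4 + 1) = -4/3
Result: (4/3)/(z + 1) - (4/3)/(z + 4)


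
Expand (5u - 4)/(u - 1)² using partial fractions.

(5u - 4) = A(u - 1) + B. At u = 1: B = 5·1 - 4 = 1. Coeff of u: A = 5
Result: 5/(u - 1) + 1/(u - 1)²


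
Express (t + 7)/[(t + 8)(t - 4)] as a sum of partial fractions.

At t=-8: A = (1·(-8) + 7)/(-8 - 4) = 1/12. At t=4: B = (1·4 + 7)/(4 + 8) = 11/12
Result: (1/12)/(t + 8) + (11/12)/(t - 4)


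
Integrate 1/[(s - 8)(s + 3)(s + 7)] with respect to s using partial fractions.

Cover-up: A = 1/165, B = -1/44, C = 1/60. Decomposition: (1/165)/(s - 8) - (1/44)/(s + 3) + (1/60)/(s + 7). Integrate each term: (1/165) ln|(s - 8)| - (1/44) ln|(s + 3)| + (1/60) ln|(s + 7)| + C


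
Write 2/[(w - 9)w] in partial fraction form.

2/(w - 9)w = α/(w - 9) + β/w. α = 2/(9 - 0) = 2/9, β = 2/(0 - 9) = -2/9
Result: (2/9)/(w - 9) - (2/9)/w


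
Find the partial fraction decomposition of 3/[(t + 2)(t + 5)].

3/(t + 2)(t + 5) = α/(t + 2) + β/(t + 5). α = 3/(-2 + 5) = 1, β = 3/(-5 + 2) = -1
Result: 1/(t + 2) - 1/(t + 5)


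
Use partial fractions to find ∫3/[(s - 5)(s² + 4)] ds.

Cover-up at s=5: α = 3/(5²+4) = 3/29. Coeff matching: β = -3/29, γ = -15/29. Decomposition: (3/29)/(s - 5) - ((3/29)s + 15/29)/(s² + 4). Integrate: linear → ln, quadratic → (1/2)ln + arctan: (3/29) ln|(s - 5)| - (3/58) ln(s² + 4) - (15/58) arctan(s/2) + C


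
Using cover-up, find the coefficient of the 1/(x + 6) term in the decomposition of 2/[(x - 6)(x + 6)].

Cover (x + 6), set x=-6: 2/((x - 6) at x=-6) = 2/(-12) = -1/6


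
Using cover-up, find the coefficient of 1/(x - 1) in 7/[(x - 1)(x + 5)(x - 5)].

Cover (x - 1), set x=1: 7/[(1 + 5)(1 - 5)] = -7/24


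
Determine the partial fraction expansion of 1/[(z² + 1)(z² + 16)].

Coefficient matching gives A = C = 0, B = 1/(16-1) = 1/15, D = -B = -1/15
Result: (1/15)/(z² + 1) - (1/15)/(z² + 16)


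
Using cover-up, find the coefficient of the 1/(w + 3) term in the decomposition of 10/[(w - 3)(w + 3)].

Cover (w + 3), set w=-3: 10/((w - 3) at w=-3) = 10/(-6) = -5/3


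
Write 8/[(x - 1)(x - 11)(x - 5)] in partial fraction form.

Using cover-up method: A = 1/5, B = 2/15, C = -1/3
Result: (1/5)/(x - 1) + (2/15)/(x - 11) - (1/3)/(x - 5)


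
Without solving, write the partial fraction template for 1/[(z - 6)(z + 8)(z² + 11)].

Two linear + quadratic: P/(z - 6) + Q/(z + 8) + (Rz + S)/(z² + 11)


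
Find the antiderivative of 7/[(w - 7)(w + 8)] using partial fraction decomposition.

Decompose: 7/[(w - 7)(w + 8)] = (7/15)/(w - 7) - (7/15)/(w + 8). Integrate each term: (7/15) ln|(w - 7)| - (7/15) ln|(w + 8)| + C


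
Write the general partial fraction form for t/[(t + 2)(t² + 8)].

Linear + irreducible quadratic: α/(t + 2) + (βt + γ)/(t² + 8)


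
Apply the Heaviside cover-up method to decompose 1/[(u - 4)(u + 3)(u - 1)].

Cover (u - 4), u=4: α = 1/[(4 + 3)(4 - 1)] = 1/21. Cover (u + 3), u=-3: β = 1/[(-3 - 4)(-3 - 1)] = 1/28. Cover (u - 1), u=1: γ = 1/[(1 - 4)(1 + 3)] = -1/12.
Result: (1/21)/(u - 4) + (1/28)/(u + 3) - (1/12)/(u - 1)


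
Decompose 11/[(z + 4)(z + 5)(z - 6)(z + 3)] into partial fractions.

Using Heaviside cover-up: (11/10)/(z + 4) - (1/2)/(z + 5) + (1/90)/(z - 6) - (11/18)/(z + 3)


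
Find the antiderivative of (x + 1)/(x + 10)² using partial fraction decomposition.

Decompose: P = 1, Q = 1·(-10) + 1 = -9, so (x + 1)/(x + 10)² = 1/(x + 10) - 9/(x + 10)². Integrate: ∫ P/(x + 10) dx = ln|(x + 10)|; ∫ Q/(x + 10)² dx = 9/(x + 10). Sum: ln|(x + 10)| + 9/(x + 10) + C


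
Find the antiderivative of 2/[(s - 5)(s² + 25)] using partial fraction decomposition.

Cover-up at s=5: α = 2/(5²+25) = 1/25. Coeff matching: β = -1/25, γ = -1/5. Decomposition: (1/25)/(s - 5) - ((1/25)s + 1/5)/(s² + 25). Integrate: linear → ln, quadratic → (1/2)ln + arctan: (1/25) ln|(s - 5)| - (1/50) ln(s² + 25) - (1/25) arctan(s/5) + C


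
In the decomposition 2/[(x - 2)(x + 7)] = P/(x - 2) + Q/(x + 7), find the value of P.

Cover-up at x = 2: P = 2/(2 + 7) = 2/9


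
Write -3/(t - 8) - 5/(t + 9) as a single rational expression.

Common denominator (t - 8)(t + 9). Numerator: -3(t + 9) - 5(t - 8) = (-3t - 27) - (5t - 40) = -8t + 13
Result: (-8t + 13)/[(t - 8)(t + 9)]


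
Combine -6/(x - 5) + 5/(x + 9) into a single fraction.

Common denominator (x - 5)(x + 9). Numerator: -6(x + 9) + 5(x - 5) = (-6x - 54) + (5x - 25) = -x - 79
Result: (-x - 79)/[(x - 5)(x + 9)]


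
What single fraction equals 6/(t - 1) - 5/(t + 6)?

Common denominator (t - 1)(t + 6). Numerator: 6(t + 6) - 5(t - 1) = (6t + 36) - (5t - 5) = t + 41
Result: (t + 41)/[(t - 1)(t + 6)]


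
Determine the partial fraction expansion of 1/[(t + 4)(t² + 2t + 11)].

Cover-up at t = -4: α = 1/((-4)² + 2·(-4) + 11) = 1/19. Then β = -α = -1/19, γ = -α·(2 - 4) = 2/19
Result: (1/19)/(t + 4) - ((1/19)t - 2/19)/(t² + 2t + 11)


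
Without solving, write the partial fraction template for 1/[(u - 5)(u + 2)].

Distinct linear factors: P/(u - 5) + Q/(u + 2)


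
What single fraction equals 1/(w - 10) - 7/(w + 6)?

Common denominator (w - 10)(w + 6). Numerator: 1(w + 6) - 7(w - 10) = (w + 6) - (7w - 70) = -6w + 76
Result: (-6w + 76)/[(w - 10)(w + 6)]


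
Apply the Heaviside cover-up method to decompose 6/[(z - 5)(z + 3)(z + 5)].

Cover (z - 5), z=5: P = 6/[(5 + 3)(5 + 5)] = 3/40. Cover (z + 3), z=-3: Q = 6/[(-3 - 5)(-3 + 5)] = -3/8. Cover (z + 5), z=-5: R = 6/[(-5 - 5)(-5 + 3)] = 3/10.
Result: (3/40)/(z - 5) - (3/8)/(z + 3) + (3/10)/(z + 5)


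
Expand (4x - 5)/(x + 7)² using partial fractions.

(4x - 5) = P(x + 7) + Q. At x = -7: Q = 4·(-7) - 5 = -33. Coeff of x: P = 4
Result: 4/(x + 7) - 33/(x + 7)²


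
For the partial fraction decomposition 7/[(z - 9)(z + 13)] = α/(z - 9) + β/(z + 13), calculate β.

Cover-up at z = -13: β = 7/(-13 - 9) = -7/22


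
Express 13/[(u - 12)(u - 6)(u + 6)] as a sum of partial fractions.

Using cover-up method: P = 13/108, Q = -13/72, R = 13/216
Result: (13/108)/(u - 12) - (13/72)/(u - 6) + (13/216)/(u + 6)


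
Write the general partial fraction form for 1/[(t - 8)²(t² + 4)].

Repeated linear + quadratic: α/(t - 8) + β/(t - 8)² + (γt + δ)/(t² + 4)


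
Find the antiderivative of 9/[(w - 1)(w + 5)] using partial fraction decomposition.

Decompose: 9/[(w - 1)(w + 5)] = (3/2)/(w - 1) - (3/2)/(w + 5). Integrate each term: (3/2) ln|(w - 1)| - (3/2) ln|(w + 5)| + C


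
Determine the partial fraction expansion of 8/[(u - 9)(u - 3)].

8/(u - 9)(u - 3) = A/(u - 9) + B/(u - 3). A = 8/(9 - 3) = 4/3, B = 8/(3 - 9) = -4/3
Result: (4/3)/(u - 9) - (4/3)/(u - 3)


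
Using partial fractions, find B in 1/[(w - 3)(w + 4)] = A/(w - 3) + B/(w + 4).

Cover-up at w = -4: B = 1/(-4 - 3) = -1/7


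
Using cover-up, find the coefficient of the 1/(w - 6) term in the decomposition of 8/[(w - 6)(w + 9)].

Cover (w - 6), set w=6: 8/((w + 9) at w=6) = 8/(15) = 8/15


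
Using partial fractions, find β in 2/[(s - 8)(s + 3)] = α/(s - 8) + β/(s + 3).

Cover-up at s = -3: β = 2/(-3 - 8) = -2/11


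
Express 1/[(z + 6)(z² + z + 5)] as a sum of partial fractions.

Cover-up at z = -6: P = 1/((-6)² + 1·(-6) + 5) = 1/35. Then Q = -P = -1/35, R = -P·(1 - 6) = 1/7
Result: (1/35)/(z + 6) - ((1/35)z - 1/7)/(z² + z + 5)


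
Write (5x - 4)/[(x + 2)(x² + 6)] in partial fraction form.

At x=-2: P = (5·(-2) - 4)/((-2)² + 6) = -7/5. Q = -P = 7/5, R = 5 - (-2)·P = 11/5
Result: (-7/5)/(x + 2) + ((7/5)x + 11/5)/(x² + 6)


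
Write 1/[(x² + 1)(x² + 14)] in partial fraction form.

Coefficient matching gives P = R = 0, Q = 1/(14-1) = 1/13, S = -Q = -1/13
Result: (1/13)/(x² + 1) - (1/13)/(x² + 14)


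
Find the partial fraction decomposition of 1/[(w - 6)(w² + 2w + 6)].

Cover-up at w = 6: α = 1/(6² + 2·6 + 6) = 1/54. Then β = -α = -1/54, γ = -α·(2 + 6) = -4/27
Result: (1/54)/(w - 6) - ((1/54)w + 4/27)/(w² + 2w + 6)


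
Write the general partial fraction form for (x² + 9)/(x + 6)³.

Repeated linear factor (power 3): α/(x + 6) + β/(x + 6)² + γ/(x + 6)³


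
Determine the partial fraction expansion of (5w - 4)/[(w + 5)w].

At w=-5: P = (5·(-5) - 4)/(-5 - 0) = 29/5. At w=0: Q = (5·0 - 4)/(0 + 5) = -4/5
Result: (29/5)/(w + 5) - (4/5)/w


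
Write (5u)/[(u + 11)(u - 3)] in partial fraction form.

At u=-11: α = (5·(-11) + 0)/(-11 - 3) = 55/14. At u=3: β = (5·3 + 0)/(3 + 11) = 15/14
Result: (55/14)/(u + 11) + (15/14)/(u - 3)


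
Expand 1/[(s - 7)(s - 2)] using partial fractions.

1/(s - 7)(s - 2) = P/(s - 7) + Q/(s - 2). P = 1/(7 - 2) = 1/5, Q = 1/(2 - 7) = -1/5
Result: (1/5)/(s - 7) - (1/5)/(s - 2)


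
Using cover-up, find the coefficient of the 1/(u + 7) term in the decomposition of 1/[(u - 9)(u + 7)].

Cover (u + 7), set u=-7: 1/((u - 9) at u=-7) = 1/(-16) = -1/16


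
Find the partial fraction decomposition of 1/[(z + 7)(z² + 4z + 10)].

Cover-up at z = -7: A = 1/((-7)² + 4·(-7) + 10) = 1/31. Then B = -A = -1/31, C = -A·(4 - 7) = 3/31
Result: (1/31)/(z + 7) - ((1/31)z - 3/31)/(z² + 4z + 10)


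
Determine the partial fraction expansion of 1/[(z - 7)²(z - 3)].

Cover-up at z=3: R = 1/(3 - 7)² = 1/16. Cover-up at z=7: Q = 1/(7 - 3) = 1/4. Comparing z² coeff: P = -R = -1/16
Result: (-1/16)/(z - 7) + (1/4)/(z - 7)² + (1/16)/(z - 3)


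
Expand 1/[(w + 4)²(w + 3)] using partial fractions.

Cover-up at w=-3: C = 1/(-3 + 4)² = 1. Cover-up at w=-4: B = 1/(-4 + 3) = -1. Comparing w² coeff: A = -C = -1
Result: -1/(w + 4) - 1/(w + 4)² + 1/(w + 3)


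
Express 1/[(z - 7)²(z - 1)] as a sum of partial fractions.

Cover-up at z=1: γ = 1/(1 - 7)² = 1/36. Cover-up at z=7: β = 1/(7 - 1) = 1/6. Comparing z² coeff: α = -γ = -1/36
Result: (-1/36)/(z - 7) + (1/6)/(z - 7)² + (1/36)/(z - 1)


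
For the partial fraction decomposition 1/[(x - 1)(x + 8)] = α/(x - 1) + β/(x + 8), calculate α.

Cover-up at x = 1: α = 1/(1 + 8) = 1/9


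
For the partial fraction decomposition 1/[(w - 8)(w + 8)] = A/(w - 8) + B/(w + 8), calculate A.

Cover-up at w = 8: A = 1/(8 + 8) = 1/16


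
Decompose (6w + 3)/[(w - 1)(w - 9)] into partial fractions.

At w=1: P = (6·1 + 3)/(1 - 9) = -9/8. At w=9: Q = (6·9 + 3)/(9 - 1) = 57/8
Result: (-9/8)/(w - 1) + (57/8)/(w - 9)


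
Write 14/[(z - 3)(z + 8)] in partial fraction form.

14/(z - 3)(z + 8) = P/(z - 3) + Q/(z + 8). P = 14/(3 + 8) = 14/11, Q = 14/(-8 - 3) = -14/11
Result: (14/11)/(z - 3) - (14/11)/(z + 8)


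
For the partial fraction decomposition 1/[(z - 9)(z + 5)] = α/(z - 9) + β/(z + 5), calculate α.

Cover-up at z = 9: α = 1/(9 + 5) = 1/14
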